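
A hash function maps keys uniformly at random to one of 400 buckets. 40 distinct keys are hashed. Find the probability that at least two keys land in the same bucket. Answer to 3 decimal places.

It's easier to compute the probability that all 40 are distinct.
P(all distinct) = 400/400 · 399/400 · ··· · 361/400 ≈ 0.133.
So the probability of at least one match is 1 − 0.133 = 0.867.

0.867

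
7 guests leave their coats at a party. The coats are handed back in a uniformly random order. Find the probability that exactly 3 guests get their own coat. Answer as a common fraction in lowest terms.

1/16

Choose which 3 of the 7 are fixed: C(7,3) = 35 ways.
The remaining 4 must have no fixed point: D(4) = 9.
P = 35·9/5040 = 1/16.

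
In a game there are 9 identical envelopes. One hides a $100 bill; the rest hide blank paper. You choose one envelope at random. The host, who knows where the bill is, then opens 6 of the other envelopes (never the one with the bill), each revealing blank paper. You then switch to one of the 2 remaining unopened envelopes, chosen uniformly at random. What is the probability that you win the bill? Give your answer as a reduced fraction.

4/9

Your original envelope holds the bill with probability 1/9, so the other 8 collectively hold it with probability 8/9.
The host can always find 6 empty envelopes to open, so the reveals don't change that 8/9; it is now spread over the 2 remaining unopened envelopes.
P(win by switching) = (8/9) · (1/2) = 4/9.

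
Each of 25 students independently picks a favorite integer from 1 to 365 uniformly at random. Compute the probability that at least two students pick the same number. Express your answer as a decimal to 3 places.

It's easier to compute the probability that all 25 are distinct.
P(all distinct) = 365/365 · 364/365 · ··· · 341/365 ≈ 0.431.
So the probability of at least one match is 1 − 0.431 = 0.569.

0.569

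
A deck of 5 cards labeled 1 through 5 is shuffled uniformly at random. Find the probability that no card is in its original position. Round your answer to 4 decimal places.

0.3667

This is the derangement probability: permutations of 5 with no fixed point.
D(5) = 5! · (1 − 1/1! + 1/2! − ··· + (−1)^5/5!) = 44.
P = 44/120 = 11/30 ≈ 0.3667.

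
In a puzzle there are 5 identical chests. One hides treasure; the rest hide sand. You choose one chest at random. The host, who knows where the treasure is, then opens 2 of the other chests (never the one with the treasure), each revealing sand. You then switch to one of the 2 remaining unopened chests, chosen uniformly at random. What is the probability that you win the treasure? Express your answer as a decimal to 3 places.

0.400

Your original chest holds the treasure with probability 1/5, so the other 4 collectively hold it with probability 4/5.
The host can always find 2 empty chests to open, so the reveals don't change that 4/5; it is now spread over the 2 remaining unopened chests.
P(win by switching) = (4/5) · (1/2) = 2/5 ≈ 0.400.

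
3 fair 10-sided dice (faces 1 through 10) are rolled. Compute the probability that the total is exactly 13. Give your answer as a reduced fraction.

There are 10^3 = 1000 equally likely outcomes.
The number of ordered 3-tuples from {1,…,10} summing to 13 is 63.
P(sum = 13) = 63/1000.

63/1000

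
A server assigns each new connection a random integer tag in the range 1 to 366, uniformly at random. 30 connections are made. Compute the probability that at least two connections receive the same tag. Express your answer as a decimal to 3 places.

It's easier to compute the probability that all 30 are distinct.
P(all distinct) = 366/366 · 365/366 · ··· · 337/366 ≈ 0.295.
So the probability of at least one match is 1 − 0.295 = 0.705.

0.705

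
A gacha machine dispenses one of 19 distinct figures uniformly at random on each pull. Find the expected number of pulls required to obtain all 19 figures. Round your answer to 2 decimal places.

After i distinct types are collected, each trial gives a new one with probability (19−i)/19, so the expected wait for the next new type is 19/(19−i).
E = 19/19 + 19/18 + 19/17 + 19/16 + 19/15 + 19/14 + 19/13 + 19/12 + 19/11 + 19/10 + 19/9 + 19/8 + 19/7 + 19/6 + 19/5 + 19/4 + 19/3 + 19/2 + 19/1 = 275295799/4084080 ≈ 67.41.

67.41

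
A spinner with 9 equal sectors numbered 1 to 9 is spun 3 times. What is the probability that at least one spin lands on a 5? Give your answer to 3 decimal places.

P(no spin lands on a 5) = (8/9)^3 ≈ 0.702.
P(at least one) = 1 − 0.702 = 0.298.

0.298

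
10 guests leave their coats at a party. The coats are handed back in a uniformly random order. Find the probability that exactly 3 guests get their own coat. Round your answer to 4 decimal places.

0.0613

Choose which 3 of the 10 are fixed: C(10,3) = 120 ways.
The remaining 7 must have no fixed point: D(7) = 1854.
P = 120·1854/3628800 = 103/1680 ≈ 0.0613.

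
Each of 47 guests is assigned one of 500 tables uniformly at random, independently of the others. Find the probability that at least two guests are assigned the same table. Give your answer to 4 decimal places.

0.8927

It's easier to compute the probability that all 47 are distinct.
P(all distinct) = 500/500 · 499/500 · ··· · 454/500 ≈ 0.1073.
So the probability of at least one match is 1 − 0.1073 = 0.8927.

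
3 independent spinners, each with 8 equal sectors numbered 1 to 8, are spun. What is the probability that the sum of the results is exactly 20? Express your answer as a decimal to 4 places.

0.0293

There are 8^3 = 512 equally likely outcomes.
The number of ordered 3-tuples from {1,…,8} summing to 20 is 15.
P(sum = 20) = 15/512 ≈ 0.0293.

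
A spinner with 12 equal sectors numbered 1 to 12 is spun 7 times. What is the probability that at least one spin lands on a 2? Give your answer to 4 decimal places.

0.4561

P(no spin lands on a 2) = (11/12)^7 ≈ 0.5439.
P(at least one) = 1 − 0.5439 = 0.4561.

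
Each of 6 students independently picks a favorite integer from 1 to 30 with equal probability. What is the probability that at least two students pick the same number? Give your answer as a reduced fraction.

It's easier to compute the probability that all 6 are distinct.
P(all distinct) = 30/30 · 29/30 · ··· · 25/30 = 2639/4500.
So the probability of at least one match is 1 − 2639/4500 = 1861/4500.

1861/4500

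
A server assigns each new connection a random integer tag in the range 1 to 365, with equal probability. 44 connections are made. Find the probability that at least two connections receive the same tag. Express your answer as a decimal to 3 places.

It's easier to compute the probability that all 44 are distinct.
P(all distinct) = 365/365 · 364/365 · ··· · 322/365 ≈ 0.067.
So the probability of at least one match is 1 − 0.067 = 0.933.

0.933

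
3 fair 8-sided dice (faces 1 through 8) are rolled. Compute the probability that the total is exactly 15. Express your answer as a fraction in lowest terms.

There are 8^3 = 512 equally likely outcomes.
The number of ordered 3-tuples from {1,…,8} summing to 15 is 46.
P(sum = 15) = 46/512 = 23/256.

23/256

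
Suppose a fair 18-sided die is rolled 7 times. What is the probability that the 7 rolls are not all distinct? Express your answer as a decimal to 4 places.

P(all 7 different) = 18/18 · 17/18 · ··· · 12/18 ≈ 0.2620.
P(at least two equal) = 1 − 0.2620 = 0.7380.

0.7380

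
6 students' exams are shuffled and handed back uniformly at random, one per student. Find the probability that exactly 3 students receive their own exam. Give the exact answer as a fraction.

1/18

Choose which 3 of the 6 are fixed: C(6,3) = 20 ways.
The remaining 3 must have no fixed point: D(3) = 2.
P = 20·2/720 = 1/18.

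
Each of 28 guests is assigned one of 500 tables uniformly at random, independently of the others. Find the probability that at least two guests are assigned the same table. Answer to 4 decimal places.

It's easier to compute the probability that all 28 are distinct.
P(all distinct) = 500/500 · 499/500 · ··· · 473/500 ≈ 0.4629.
So the probability of at least one match is 1 − 0.4629 = 0.5371.

0.5371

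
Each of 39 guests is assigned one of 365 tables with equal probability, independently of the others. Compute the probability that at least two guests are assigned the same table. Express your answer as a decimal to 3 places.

0.878

It's easier to compute the probability that all 39 are distinct.
P(all distinct) = 365/365 · 364/365 · ··· · 327/365 ≈ 0.122.
So the probability of at least one match is 1 − 0.122 = 0.878.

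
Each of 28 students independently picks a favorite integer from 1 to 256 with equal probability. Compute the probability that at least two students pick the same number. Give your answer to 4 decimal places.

It's easier to compute the probability that all 28 are distinct.
P(all distinct) = 256/256 · 255/256 · ··· · 229/256 ≈ 0.2160.
So the probability of at least one match is 1 − 0.2160 = 0.7840.

0.7840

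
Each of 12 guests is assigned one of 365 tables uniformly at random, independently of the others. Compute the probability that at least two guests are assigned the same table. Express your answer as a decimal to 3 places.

It's easier to compute the probability that all 12 are distinct.
P(all distinct) = 365/365 · 364/365 · ··· · 354/365 ≈ 0.833.
So the probability of at least one match is 1 − 0.833 = 0.167.

0.167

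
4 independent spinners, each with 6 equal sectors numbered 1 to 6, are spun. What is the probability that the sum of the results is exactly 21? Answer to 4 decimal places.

0.0154

There are 6^4 = 1296 equally likely outcomes.
The number of ordered 4-tuples from {1,…,6} summing to 21 is 20.
P(sum = 21) = 20/1296 = 5/324 ≈ 0.0154.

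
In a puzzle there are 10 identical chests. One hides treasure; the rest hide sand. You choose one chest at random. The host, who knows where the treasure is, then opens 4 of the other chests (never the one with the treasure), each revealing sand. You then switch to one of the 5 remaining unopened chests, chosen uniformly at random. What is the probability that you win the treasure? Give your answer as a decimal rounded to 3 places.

Your original chest holds the treasure with probability 1/10, so the other 9 collectively hold it with probability 9/10.
The host can always find 4 empty chests to open, so the reveals don't change that 9/10; it is now spread over the 5 remaining unopened chests.
P(win by switching) = (9/10) · (1/5) = 9/50 ≈ 0.180.

0.180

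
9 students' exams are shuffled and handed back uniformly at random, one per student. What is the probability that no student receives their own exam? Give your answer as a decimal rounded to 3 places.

0.368

This is the derangement probability: permutations of 9 with no fixed point.
D(9) = 9! · (1 − 1/1! + 1/2! − ··· + (−1)^9/9!) = 133496.
P = 133496/362880 = 16687/45360 ≈ 0.368.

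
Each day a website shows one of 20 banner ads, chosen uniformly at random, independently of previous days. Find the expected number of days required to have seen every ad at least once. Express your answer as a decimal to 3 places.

71.955

After i distinct types are collected, each trial gives a new one with probability (20−i)/20, so the expected wait for the next new type is 20/(20−i).
E = 20/20 + 20/19 + 20/18 + 20/17 + 20/16 + 20/15 + 20/14 + 20/13 + 20/12 + 20/11 + 20/10 + 20/9 + 20/8 + 20/7 + 20/6 + 20/5 + 20/4 + 20/3 + 20/2 + 20/1 = 279175675/3879876 ≈ 71.955.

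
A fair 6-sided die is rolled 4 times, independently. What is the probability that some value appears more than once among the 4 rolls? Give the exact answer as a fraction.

P(all 4 different) = 6/6 · 5/6 · ··· · 3/6 = 5/18.
P(at least two equal) = 1 − 5/18 = 13/18.

13/18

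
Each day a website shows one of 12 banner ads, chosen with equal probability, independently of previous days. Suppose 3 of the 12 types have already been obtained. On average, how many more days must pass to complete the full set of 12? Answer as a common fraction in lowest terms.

7129/210

Starting from 3 distinct types, each trial gives a new one with probability (12−i)/12 when i types are held, so the wait for the next new type is 12/(12−i).
E = 12/9 + 12/8 + 12/7 + 12/6 + 12/5 + 12/4 + 12/3 + 12/2 + 12/1 = 7129/210.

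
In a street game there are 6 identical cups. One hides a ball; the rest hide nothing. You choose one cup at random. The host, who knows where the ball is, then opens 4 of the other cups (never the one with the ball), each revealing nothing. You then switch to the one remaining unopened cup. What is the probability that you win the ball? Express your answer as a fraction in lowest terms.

5/6

Your original cup holds the ball with probability 1/6, so the other 5 collectively hold it with probability 5/6.
The host can always find 4 empty cups to open, so the reveals don't change that 5/6; it is now spread over the 1 remaining unopened cup.
P(win by switching) = (5/6) · (1/1) = 5/6.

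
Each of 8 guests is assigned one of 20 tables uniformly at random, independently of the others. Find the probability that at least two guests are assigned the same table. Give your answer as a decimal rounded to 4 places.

It's easier to compute the probability that all 8 are distinct.
P(all distinct) = 20/20 · 19/20 · ··· · 13/20 ≈ 0.1984.
So the probability of at least one match is 1 − 0.1984 = 0.8016.

0.8016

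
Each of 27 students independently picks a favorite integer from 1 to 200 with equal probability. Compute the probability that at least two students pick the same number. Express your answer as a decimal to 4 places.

It's easier to compute the probability that all 27 are distinct.
P(all distinct) = 200/200 · 199/200 · ··· · 174/200 ≈ 0.1591.
So the probability of at least one match is 1 − 0.1591 = 0.8409.

0.8409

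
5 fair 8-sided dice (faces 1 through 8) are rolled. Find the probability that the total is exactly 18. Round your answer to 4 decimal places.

0.0534

There are 8^5 = 32768 equally likely outcomes.
The number of ordered 5-tuples from {1,…,8} summing to 18 is 1750.
P(sum = 18) = 1750/32768 = 875/16384 ≈ 0.0534.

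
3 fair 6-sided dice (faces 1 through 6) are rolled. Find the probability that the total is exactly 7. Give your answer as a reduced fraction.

There are 6^3 = 216 equally likely outcomes.
The number of ordered 3-tuples from {1,…,6} summing to 7 is 15.
P(sum = 7) = 15/216 = 5/72.

5/72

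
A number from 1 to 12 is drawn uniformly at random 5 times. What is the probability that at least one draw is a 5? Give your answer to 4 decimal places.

0.3528

P(no draw is a 5) = (11/12)^5 ≈ 0.6472.
P(at least one) = 1 − 0.6472 = 0.3528.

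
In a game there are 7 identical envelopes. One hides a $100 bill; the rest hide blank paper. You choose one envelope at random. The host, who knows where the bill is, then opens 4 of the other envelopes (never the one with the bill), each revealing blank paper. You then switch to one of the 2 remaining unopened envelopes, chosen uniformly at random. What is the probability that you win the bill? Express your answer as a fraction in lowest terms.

Your original envelope holds the bill with probability 1/7, so the other 6 collectively hold it with probability 6/7.
The host can always find 4 empty envelopes to open, so the reveals don't change that 6/7; it is now spread over the 2 remaining unopened envelopes.
P(win by switching) = (6/7) · (1/2) = 3/7.

3/7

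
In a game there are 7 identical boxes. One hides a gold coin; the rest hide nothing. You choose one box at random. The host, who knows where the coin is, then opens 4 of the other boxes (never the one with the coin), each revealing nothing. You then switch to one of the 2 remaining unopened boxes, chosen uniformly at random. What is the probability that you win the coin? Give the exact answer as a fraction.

Your original box holds the coin with probability 1/7, so the other 6 collectively hold it with probability 6/7.
The host can always find 4 empty boxes to open, so the reveals don't change that 6/7; it is now spread over the 2 remaining unopened boxes.
P(win by switching) = (6/7) · (1/2) = 3/7.

3/7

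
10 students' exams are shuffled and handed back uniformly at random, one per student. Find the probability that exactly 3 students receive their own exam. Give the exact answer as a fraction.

103/1680

Choose which 3 of the 10 are fixed: C(10,3) = 120 ways.
The remaining 7 must have no fixed point: D(7) = 1854.
P = 120·1854/3628800 = 103/1680.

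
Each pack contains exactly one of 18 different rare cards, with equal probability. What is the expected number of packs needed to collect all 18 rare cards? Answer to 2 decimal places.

After i distinct types are collected, each trial gives a new one with probability (18−i)/18, so the expected wait for the next new type is 18/(18−i).
E = 18/18 + 18/17 + 18/16 + 18/15 + 18/14 + 18/13 + 18/12 + 18/11 + 18/10 + 18/9 + 18/8 + 18/7 + 18/6 + 18/5 + 18/4 + 18/3 + 18/2 + 18/1 = 42822903/680680 ≈ 62.91.

62.91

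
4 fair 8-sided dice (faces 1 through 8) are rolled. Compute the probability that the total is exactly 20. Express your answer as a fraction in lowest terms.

315/4096

There are 8^4 = 4096 equally likely outcomes.
The number of ordered 4-tuples from {1,…,8} summing to 20 is 315.
P(sum = 20) = 315/4096.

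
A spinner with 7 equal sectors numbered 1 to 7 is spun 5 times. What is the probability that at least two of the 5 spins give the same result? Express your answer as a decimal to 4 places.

0.8501

P(all 5 different) = 7/7 · 6/7 · ··· · 3/7 ≈ 0.1499.
P(at least two equal) = 1 − 0.1499 = 0.8501.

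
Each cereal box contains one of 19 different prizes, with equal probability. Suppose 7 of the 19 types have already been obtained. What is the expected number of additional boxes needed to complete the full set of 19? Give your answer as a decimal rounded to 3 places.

58.961

Starting from 7 distinct types, each trial gives a new one with probability (19−i)/19 when i types are held, so the wait for the next new type is 19/(19−i).
E = 19/12 + 19/11 + 19/10 + 19/9 + 19/8 + 19/7 + 19/6 + 19/5 + 19/4 + 19/3 + 19/2 + 19/1 = 1634399/27720 ≈ 58.961.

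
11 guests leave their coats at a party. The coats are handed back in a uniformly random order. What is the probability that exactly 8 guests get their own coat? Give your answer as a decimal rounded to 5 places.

Choose which 8 of the 11 are fixed: C(11,8) = 165 ways.
The remaining 3 must have no fixed point: D(3) = 2.
P = 165·2/39916800 = 1/120960 ≈ 0.00001.

0.00001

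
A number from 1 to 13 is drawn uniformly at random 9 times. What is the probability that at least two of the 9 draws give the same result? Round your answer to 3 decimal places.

0.976

P(all 9 different) = 13/13 · 12/13 · ··· · 5/13 ≈ 0.024.
P(at least two equal) = 1 − 0.024 = 0.976.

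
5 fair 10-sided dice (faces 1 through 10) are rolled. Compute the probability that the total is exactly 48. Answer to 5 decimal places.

There are 10^5 = 100000 equally likely outcomes.
The number of ordered 5-tuples from {1,…,10} summing to 48 is 15.
P(sum = 48) = 15/100000 = 3/20000 ≈ 0.00015.

0.00015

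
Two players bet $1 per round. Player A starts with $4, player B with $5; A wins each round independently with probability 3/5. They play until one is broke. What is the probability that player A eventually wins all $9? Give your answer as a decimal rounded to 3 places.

0.824

Let r = q/p = (2/5)/(3/5) = 2/3. The recurrence P(i) = p·P(i+1) + q·P(i−1) with P(0)=0, P(9)=1 gives P(i) = (1 − r^i)/(1 − r^9).
P(4) = (1 − (2/3)^4) / (1 − (2/3)^9) = 15795/19171 ≈ 0.824.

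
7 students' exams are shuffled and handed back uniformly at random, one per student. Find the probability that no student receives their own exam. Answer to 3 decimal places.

0.368

This is the derangement probability: permutations of 7 with no fixed point.
D(7) = 7! · (1 − 1/1! + 1/2! − ··· + (−1)^7/7!) = 1854.
P = 1854/5040 = 103/280 ≈ 0.368.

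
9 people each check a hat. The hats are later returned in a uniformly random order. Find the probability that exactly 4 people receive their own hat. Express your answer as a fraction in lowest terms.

11/720

Choose which 4 of the 9 are fixed: C(9,4) = 126 ways.
The remaining 5 must have no fixed point: D(5) = 44.
P = 126·44/362880 = 11/720.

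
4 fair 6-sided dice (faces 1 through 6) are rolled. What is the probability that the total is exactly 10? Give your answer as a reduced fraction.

There are 6^4 = 1296 equally likely outcomes.
The number of ordered 4-tuples from {1,…,6} summing to 10 is 80.
P(sum = 10) = 80/1296 = 5/81.

5/81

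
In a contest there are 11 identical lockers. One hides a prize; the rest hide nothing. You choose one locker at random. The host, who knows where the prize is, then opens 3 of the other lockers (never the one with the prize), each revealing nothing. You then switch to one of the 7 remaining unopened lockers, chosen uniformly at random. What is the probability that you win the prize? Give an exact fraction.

Your original locker holds the prize with probability 1/11, so the other 10 collectively hold it with probability 10/11.
The host can always find 3 empty lockers to open, so the reveals don't change that 10/11; it is now spread over the 7 remaining unopened lockers.
P(win by switching) = (10/11) · (1/7) = 10/77.

10/77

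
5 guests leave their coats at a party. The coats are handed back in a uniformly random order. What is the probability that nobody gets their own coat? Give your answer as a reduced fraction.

11/30

This is the derangement probability: permutations of 5 with no fixed point.
D(5) = 5! · (1 − 1/1! + 1/2! − ··· + (−1)^5/5!) = 44.
P = 44/120 = 11/30.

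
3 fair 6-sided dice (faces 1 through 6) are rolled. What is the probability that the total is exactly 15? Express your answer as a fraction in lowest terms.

There are 6^3 = 216 equally likely outcomes.
The number of ordered 3-tuples from {1,…,6} summing to 15 is 10.
P(sum = 15) = 10/216 = 5/108.

5/108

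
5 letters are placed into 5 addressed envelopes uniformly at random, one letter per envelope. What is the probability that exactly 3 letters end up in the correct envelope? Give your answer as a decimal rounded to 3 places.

Choose which 3 of the 5 are fixed: C(5,3) = 10 ways.
The remaining 2 must have no fixed point: D(2) = 1.
P = 10·1/120 = 1/12 ≈ 0.083.

0.083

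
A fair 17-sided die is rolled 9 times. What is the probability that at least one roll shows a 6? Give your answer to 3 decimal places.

0.421

P(no roll shows a 6) = (16/17)^9 ≈ 0.579.
P(at least one) = 1 − 0.579 = 0.421.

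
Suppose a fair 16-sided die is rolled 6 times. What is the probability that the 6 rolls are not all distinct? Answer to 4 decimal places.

P(all 6 different) = 16/16 · 15/16 · ··· · 11/16 ≈ 0.3437.
P(at least two equal) = 1 − 0.3437 = 0.6563.

0.6563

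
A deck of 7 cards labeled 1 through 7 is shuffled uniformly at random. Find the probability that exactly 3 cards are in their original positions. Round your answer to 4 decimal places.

Choose which 3 of the 7 are fixed: C(7,3) = 35 ways.
The remaining 4 must have no fixed point: D(4) = 9.
P = 35·9/5040 = 1/16 ≈ 0.0625.

0.0625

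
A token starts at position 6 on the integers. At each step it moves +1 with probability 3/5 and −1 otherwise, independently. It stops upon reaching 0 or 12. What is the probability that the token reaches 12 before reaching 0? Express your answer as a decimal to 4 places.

0.9193

Let r = q/p = (2/5)/(3/5) = 2/3. The recurrence P(i) = p·P(i+1) + q·P(i−1) with P(0)=0, P(12)=1 gives P(i) = (1 − r^i)/(1 − r^12).
P(6) = (1 − (2/3)^6) / (1 − (2/3)^12) = 729/793 ≈ 0.9193.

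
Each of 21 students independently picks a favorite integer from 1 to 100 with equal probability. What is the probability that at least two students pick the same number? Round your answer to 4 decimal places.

It's easier to compute the probability that all 21 are distinct.
P(all distinct) = 100/100 · 99/100 · ··· · 80/100 ≈ 0.1043.
So the probability of at least one match is 1 − 0.1043 = 0.8957.

0.8957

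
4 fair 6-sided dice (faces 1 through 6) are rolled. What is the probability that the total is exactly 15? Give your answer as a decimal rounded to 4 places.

There are 6^4 = 1296 equally likely outcomes.
The number of ordered 4-tuples from {1,…,6} summing to 15 is 140.
P(sum = 15) = 140/1296 = 35/324 ≈ 0.1080.

0.1080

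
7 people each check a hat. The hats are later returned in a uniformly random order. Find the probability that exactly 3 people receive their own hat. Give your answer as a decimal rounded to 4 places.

0.0625

Choose which 3 of the 7 are fixed: C(7,3) = 35 ways.
The remaining 4 must have no fixed point: D(4) = 9.
P = 35·9/5040 = 1/16 ≈ 0.0625.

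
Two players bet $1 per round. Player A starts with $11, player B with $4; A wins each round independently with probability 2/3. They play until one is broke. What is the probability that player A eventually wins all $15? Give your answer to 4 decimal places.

Let r = q/p = (1/3)/(2/3) = 1/2. The recurrence P(i) = p·P(i+1) + q·P(i−1) with P(0)=0, P(15)=1 gives P(i) = (1 − r^i)/(1 − r^15).
P(11) = (1 − (1/2)^11) / (1 − (1/2)^15) = 32752/32767 ≈ 0.9995.

0.9995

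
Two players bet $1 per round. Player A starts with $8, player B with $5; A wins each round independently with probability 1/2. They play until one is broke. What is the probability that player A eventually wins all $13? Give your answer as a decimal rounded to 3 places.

With a fair step, P(i) = ½P(i−1) + ½P(i+1) with P(0)=0, P(13)=1 has the linear solution P(i) = i/13.
P(8) = 8/13 ≈ 0.615.

0.615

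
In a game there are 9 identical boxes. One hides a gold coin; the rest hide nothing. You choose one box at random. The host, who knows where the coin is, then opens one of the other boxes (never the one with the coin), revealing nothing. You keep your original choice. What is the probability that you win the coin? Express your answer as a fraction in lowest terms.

The host can always open an empty box regardless of your choice, so this gives no information about your original box.
P(win by staying) = 1/9.

1/9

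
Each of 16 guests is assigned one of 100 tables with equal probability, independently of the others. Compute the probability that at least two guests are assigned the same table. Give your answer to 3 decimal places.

It's easier to compute the probability that all 16 are distinct.
P(all distinct) = 100/100 · 99/100 · ··· · 85/100 ≈ 0.282.
So the probability of at least one match is 1 − 0.282 = 0.718.

0.718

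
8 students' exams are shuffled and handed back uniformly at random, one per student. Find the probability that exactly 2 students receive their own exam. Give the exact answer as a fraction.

53/288

Choose which 2 of the 8 are fixed: C(8,2) = 28 ways.
The remaining 6 must have no fixed point: D(6) = 265.
P = 28·265/40320 = 53/288.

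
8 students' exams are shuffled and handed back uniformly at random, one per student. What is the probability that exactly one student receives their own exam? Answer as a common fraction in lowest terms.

103/280

Choose which one is fixed: C(8,1) = 8 ways.
The remaining 7 must have no fixed point: D(7) = 1854.
P = 8·1854/40320 = 103/280.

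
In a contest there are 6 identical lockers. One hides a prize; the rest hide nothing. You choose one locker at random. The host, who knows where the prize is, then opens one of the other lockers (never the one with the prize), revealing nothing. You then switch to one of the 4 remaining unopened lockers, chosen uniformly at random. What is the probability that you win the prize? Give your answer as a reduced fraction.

5/24

Your original locker holds the prize with probability 1/6, so the other 5 collectively hold it with probability 5/6.
The host can always find an empty locker to open, so this doesn't change that 5/6; it is now spread over the 4 remaining unopened lockers.
P(win by switching) = (5/6) · (1/4) = 5/24.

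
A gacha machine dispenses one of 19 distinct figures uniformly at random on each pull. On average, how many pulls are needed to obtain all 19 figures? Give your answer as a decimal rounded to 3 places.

After i distinct types are collected, each trial gives a new one with probability (19−i)/19, so the expected wait for the next new type is 19/(19−i).
E = 19/19 + 19/18 + 19/17 + 19/16 + 19/15 + 19/14 + 19/13 + 19/12 + 19/11 + 19/10 + 19/9 + 19/8 + 19/7 + 19/6 + 19/5 + 19/4 + 19/3 + 19/2 + 19/1 = 275295799/4084080 ≈ 67.407.

67.407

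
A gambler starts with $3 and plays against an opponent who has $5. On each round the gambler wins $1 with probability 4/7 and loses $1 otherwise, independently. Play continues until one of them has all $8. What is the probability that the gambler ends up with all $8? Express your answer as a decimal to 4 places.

0.6424

Let r = q/p = (3/7)/(4/7) = 3/4. The recurrence P(i) = p·P(i+1) + q·P(i−1) with P(0)=0, P(8)=1 gives P(i) = (1 − r^i)/(1 − r^8).
P(3) = (1 − (3/4)^3) / (1 − (3/4)^8) = 37888/58975 ≈ 0.6424.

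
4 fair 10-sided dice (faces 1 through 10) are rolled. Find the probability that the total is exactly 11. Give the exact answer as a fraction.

There are 10^4 = 10000 equally likely outcomes.
The number of ordered 4-tuples from {1,…,10} summing to 11 is 120.
P(sum = 11) = 120/10000 = 3/250.

3/250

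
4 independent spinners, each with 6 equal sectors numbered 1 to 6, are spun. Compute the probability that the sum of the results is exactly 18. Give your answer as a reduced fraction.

5/81

There are 6^4 = 1296 equally likely outcomes.
The number of ordered 4-tuples from {1,…,6} summing to 18 is 80.
P(sum = 18) = 80/1296 = 5/81.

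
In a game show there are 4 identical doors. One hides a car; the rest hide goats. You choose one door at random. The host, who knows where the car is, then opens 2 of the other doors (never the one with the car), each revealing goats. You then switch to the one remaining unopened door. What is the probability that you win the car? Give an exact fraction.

Your original door holds the car with probability 1/4, so the other 3 collectively hold it with probability 3/4.
The host can always find 2 empty doors to open, so the reveals don't change that 3/4; it is now spread over the 1 remaining unopened door.
P(win by switching) = (3/4) · (1/1) = 3/4.

3/4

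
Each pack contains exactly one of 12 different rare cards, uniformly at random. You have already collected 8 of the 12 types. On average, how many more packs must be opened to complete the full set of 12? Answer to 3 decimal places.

Starting from 8 distinct types, each trial gives a new one with probability (12−i)/12 when i types are held, so the wait for the next new type is 12/(12−i).
E = 12/4 + 12/3 + 12/2 + 12/1 = 25 ≈ 25.000.

25.000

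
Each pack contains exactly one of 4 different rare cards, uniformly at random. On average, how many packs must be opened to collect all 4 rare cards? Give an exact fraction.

After i distinct types are collected, each trial gives a new one with probability (4−i)/4, so the expected wait for the next new type is 4/(4−i).
E = 4/4 + 4/3 + 4/2 + 4/1 = 25/3.

25/3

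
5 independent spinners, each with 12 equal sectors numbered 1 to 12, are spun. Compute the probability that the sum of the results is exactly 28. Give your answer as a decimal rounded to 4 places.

There are 12^5 = 248832 equally likely outcomes.
The number of ordered 5-tuples from {1,…,12} summing to 28 is 10725.
P(sum = 28) = 10725/248832 = 3575/82944 ≈ 0.0431.

0.0431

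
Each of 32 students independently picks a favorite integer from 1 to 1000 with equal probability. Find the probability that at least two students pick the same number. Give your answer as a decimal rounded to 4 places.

0.3943

It's easier to compute the probability that all 32 are distinct.
P(all distinct) = 1000/1000 · 999/1000 · ··· · 969/1000 ≈ 0.6057.
So the probability of at least one match is 1 − 0.6057 = 0.3943.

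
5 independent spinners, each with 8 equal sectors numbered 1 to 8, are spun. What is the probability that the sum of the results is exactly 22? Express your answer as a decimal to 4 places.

0.0751

There are 8^5 = 32768 equally likely outcomes.
The number of ordered 5-tuples from {1,…,8} summing to 22 is 2460.
P(sum = 22) = 2460/32768 = 615/8192 ≈ 0.0751.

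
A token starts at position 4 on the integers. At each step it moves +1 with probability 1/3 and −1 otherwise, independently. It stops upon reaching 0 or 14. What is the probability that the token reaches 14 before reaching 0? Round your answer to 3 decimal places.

Let r = q/p = (2/3)/(1/3) = 2. The recurrence P(i) = p·P(i+1) + q·P(i−1) with P(0)=0, P(14)=1 gives P(i) = (1 − r^i)/(1 − r^14).
P(4) = (1 − (2)^4) / (1 − (2)^14) = 5/5461 ≈ 0.001.

0.001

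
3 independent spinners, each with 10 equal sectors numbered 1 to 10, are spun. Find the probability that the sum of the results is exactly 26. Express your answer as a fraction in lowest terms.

3/200

There are 10^3 = 1000 equally likely outcomes.
The number of ordered 3-tuples from {1,…,10} summing to 26 is 15.
P(sum = 26) = 15/1000 = 3/200.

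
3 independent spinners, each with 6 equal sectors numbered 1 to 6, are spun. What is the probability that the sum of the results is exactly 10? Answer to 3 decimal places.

0.125

There are 6^3 = 216 equally likely outcomes.
The number of ordered 3-tuples from {1,…,6} summing to 10 is 27.
P(sum = 10) = 27/216 = 1/8 ≈ 0.125.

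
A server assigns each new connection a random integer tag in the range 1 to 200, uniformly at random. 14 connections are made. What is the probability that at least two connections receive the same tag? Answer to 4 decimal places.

0.3722

It's easier to compute the probability that all 14 are distinct.
P(all distinct) = 200/200 · 199/200 · ··· · 187/200 ≈ 0.6278.
So the probability of at least one match is 1 − 0.6278 = 0.3722.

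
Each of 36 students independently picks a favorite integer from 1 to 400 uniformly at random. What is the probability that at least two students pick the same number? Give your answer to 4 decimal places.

It's easier to compute the probability that all 36 are distinct.
P(all distinct) = 400/400 · 399/400 · ··· · 365/400 ≈ 0.1972.
So the probability of at least one match is 1 − 0.1972 = 0.8028.

0.8028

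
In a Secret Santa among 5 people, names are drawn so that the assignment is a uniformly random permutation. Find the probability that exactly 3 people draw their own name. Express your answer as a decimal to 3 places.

Choose which 3 of the 5 are fixed: C(5,3) = 10 ways.
The remaining 2 must have no fixed point: D(2) = 1.
P = 10·1/120 = 1/12 ≈ 0.083.

0.083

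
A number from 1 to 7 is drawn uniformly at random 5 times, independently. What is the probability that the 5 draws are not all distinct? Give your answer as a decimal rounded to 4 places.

0.8501

P(all 5 different) = 7/7 · 6/7 · ··· · 3/7 ≈ 0.1499.
P(at least two equal) = 1 − 0.1499 = 0.8501.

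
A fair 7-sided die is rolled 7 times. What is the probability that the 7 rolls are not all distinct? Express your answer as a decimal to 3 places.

0.994

P(all 7 different) = 7/7 · 6/7 · ··· · 1/7 ≈ 0.006.
P(at least two equal) = 1 − 0.006 = 0.994.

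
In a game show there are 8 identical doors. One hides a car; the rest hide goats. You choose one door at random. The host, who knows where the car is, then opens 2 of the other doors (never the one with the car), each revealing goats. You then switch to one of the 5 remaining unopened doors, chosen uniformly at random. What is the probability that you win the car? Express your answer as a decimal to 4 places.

Your original door holds the car with probability 1/8, so the other 7 collectively hold it with probability 7/8.
The host can always find 2 empty doors to open, so the reveals don't change that 7/8; it is now spread over the 5 remaining unopened doors.
P(win by switching) = (7/8) · (1/5) = 7/40 ≈ 0.1750.

0.1750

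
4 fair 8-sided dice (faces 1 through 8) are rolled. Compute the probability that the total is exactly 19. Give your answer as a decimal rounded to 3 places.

There are 8^4 = 4096 equally likely outcomes.
The number of ordered 4-tuples from {1,…,8} summing to 19 is 336.
P(sum = 19) = 336/4096 = 21/256 ≈ 0.082.

0.082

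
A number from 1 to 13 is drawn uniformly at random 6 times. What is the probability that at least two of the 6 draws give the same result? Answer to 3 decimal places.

P(all 6 different) = 13/13 · 12/13 · ··· · 8/13 ≈ 0.256.
P(at least two equal) = 1 − 0.256 = 0.744.

0.744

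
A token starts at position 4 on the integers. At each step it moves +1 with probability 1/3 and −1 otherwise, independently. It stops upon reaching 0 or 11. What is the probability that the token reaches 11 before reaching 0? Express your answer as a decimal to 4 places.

0.0073

Let r = q/p = (2/3)/(1/3) = 2. The recurrence P(i) = p·P(i+1) + q·P(i−1) with P(0)=0, P(11)=1 gives P(i) = (1 − r^i)/(1 − r^11).
P(4) = (1 − (2)^4) / (1 − (2)^11) = 15/2047 ≈ 0.0073.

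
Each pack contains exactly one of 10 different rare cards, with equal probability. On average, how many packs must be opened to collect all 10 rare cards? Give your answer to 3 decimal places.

29.290

After i distinct types are collected, each trial gives a new one with probability (10−i)/10, so the expected wait for the next new type is 10/(10−i).
E = 10/10 + 10/9 + 10/8 + 10/7 + 10/6 + 10/5 + 10/4 + 10/3 + 10/2 + 10/1 = 7381/252 ≈ 29.290.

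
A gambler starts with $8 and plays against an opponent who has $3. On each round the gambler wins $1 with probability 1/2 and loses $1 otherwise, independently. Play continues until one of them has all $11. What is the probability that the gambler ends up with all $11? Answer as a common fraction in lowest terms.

With a fair step, P(i) = ½P(i−1) + ½P(i+1) with P(0)=0, P(11)=1 has the linear solution P(i) = i/11.
P(8) = 8/11.

8/11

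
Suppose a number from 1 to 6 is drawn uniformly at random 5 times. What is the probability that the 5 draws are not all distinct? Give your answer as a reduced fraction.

P(all 5 different) = 6/6 · 5/6 · ··· · 2/6 = 5/54.
P(at least two equal) = 1 − 5/54 = 49/54.

49/54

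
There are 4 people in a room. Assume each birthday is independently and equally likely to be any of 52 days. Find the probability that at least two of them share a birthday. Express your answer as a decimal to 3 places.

It's easier to compute the probability that all 4 are distinct.
P(all distinct) = 52/52 · 51/52 · ··· · 49/52 ≈ 0.889.
So the probability of at least one match is 1 − 0.889 = 0.111.

0.111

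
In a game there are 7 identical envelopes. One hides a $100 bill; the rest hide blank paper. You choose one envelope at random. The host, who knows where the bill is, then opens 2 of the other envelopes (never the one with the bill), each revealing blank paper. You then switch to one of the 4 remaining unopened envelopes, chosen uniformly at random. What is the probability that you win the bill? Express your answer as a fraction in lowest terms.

3/14

Your original envelope holds the bill with probability 1/7, so the other 6 collectively hold it with probability 6/7.
The host can always find 2 empty envelopes to open, so the reveals don't change that 6/7; it is now spread over the 4 remaining unopened envelopes.
P(win by switching) = (6/7) · (1/4) = 3/14.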